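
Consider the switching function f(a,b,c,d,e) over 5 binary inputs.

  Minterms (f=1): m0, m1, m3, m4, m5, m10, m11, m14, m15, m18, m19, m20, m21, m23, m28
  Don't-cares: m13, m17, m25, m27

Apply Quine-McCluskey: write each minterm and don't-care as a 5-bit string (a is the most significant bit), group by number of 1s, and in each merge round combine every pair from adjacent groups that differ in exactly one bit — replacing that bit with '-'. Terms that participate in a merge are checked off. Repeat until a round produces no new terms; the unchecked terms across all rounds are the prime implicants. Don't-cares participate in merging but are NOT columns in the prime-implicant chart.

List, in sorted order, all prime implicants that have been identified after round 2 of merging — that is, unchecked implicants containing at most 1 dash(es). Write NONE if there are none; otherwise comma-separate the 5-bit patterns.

Round 0: 00000✓ 00001✓ 00011✓ 00100✓ 00101✓ 01010✓ 01011✓ 01101✓ 01110✓ 01111✓ 10001✓ 10010✓ 10011✓ 10100✓ 10101✓ 10111✓ 11001✓ 11011✓ 11100✓
Round 1: -0001✓ -0011✓ -0100✓ -0101✓ -1011✓ 0-011✓ 0-101 00-00✓ 00-01✓ 000-1✓ 0000-✓ 0010-✓ 01-10✓ 01-11✓ 0101-✓ 011-1 0111-✓ 1-001✓ 1-011✓ 1-100 10-01✓ 10-11✓ 100-1✓ 1001- 101-1✓ 1010-✓ 110-1✓
Round 2: --011 -0-01 -00-1 -010- 00-0- 01-1- 1-0-1 10--1
PIs = {--011, -0-01, -00-1, -010-, 0-101, 00-0-, 01-1-, 011-1, 1-0-1, 1-100, 10--1, 1001-}

0-101, 011-1, 1-100, 1001-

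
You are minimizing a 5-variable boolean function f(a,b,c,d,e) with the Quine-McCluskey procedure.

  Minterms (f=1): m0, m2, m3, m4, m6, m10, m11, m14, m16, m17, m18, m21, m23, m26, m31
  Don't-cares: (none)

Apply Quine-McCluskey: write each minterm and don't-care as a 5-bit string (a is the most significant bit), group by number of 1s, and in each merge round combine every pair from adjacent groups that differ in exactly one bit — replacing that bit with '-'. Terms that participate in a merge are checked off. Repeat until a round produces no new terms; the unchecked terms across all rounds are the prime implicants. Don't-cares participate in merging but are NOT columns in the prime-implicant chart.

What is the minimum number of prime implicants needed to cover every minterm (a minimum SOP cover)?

7

size-2^0 implicants → 00000(✓)  00010(✓)  00011(✓)  00100(✓)  00110(✓)  01010(✓)  01011(✓)  01110(✓)  10000(✓)  10001(✓)  10010(✓)  10101(✓)  10111(✓)  11010(✓)  11111(✓)
size-2^1 implicants → -0000(✓)  -0010(✓)  -1010(✓)  0-010(✓)  0-011(✓)  0-110(✓)  00-00(✓)  00-10(✓)  000-0(✓)  0001-(✓)  001-0(✓)  01-10(✓)  0101-(✓)  1-010(✓)  1-111  10-01  100-0(✓)  1000-  101-1
size-2^2 implicants → --010  -00-0  0--10  0-01-  00--0
Unchecked terms (primes): --010, -00-0, 0--10, 0-01-, 00--0, 1-111, 10-01, 1000-, 101-1
Minterm coverage:
  m0 ⊆ -00-0,00--0
  m2 ⊆ --010,-00-0,0--10,0-01-,00--0
  m3 ⊆ 0-01- [E]
  m4 ⊆ 00--0 [E]
  m6 ⊆ 0--10,00--0
  m10 ⊆ --010,0--10,0-01-
  m11 ⊆ 0-01- [E]
  m14 ⊆ 0--10 [E]
  m16 ⊆ -00-0,1000-
  m17 ⊆ 10-01,1000-
  m18 ⊆ --010,-00-0
  m21 ⊆ 10-01,101-1
  m23 ⊆ 1-111,101-1
  m26 ⊆ --010 [E]
  m31 ⊆ 1-111 [E]
E = {--010, 0--10, 0-01-, 00--0, 1-111}
Petrick residual → -00-0, 10-01
Cover = c'de' + b'c'e' + a'de' + a'c'd + a'b'e' + acde + ab'd'e  |cover|=7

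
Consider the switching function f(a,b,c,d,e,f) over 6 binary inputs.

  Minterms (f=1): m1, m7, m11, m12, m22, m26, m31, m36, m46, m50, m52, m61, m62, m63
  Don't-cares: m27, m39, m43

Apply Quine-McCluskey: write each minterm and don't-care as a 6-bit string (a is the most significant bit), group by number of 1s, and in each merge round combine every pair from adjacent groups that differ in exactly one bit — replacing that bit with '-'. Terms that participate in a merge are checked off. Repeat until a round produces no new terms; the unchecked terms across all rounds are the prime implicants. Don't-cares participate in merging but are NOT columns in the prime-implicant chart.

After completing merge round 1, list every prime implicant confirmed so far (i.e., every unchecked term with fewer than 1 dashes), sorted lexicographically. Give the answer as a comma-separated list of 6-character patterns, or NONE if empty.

000001, 001100, 010110, 110010

[col 0] 000001, 000111*, 001011*, 001100, 010110, 011010*, 011011*, 011111*, 100100*, 100111*, 101011*, 101110*, 110010, 110100*, 111101*, 111110*, 111111*
[col 1] -00111, -01011, -11111, 0-1011, 011-11, 01101-, 1-0100, 1-1110, 1111-1, 11111-
Prime implicants: -00111, -01011, -11111, 0-1011, 000001, 001100, 010110, 011-11, 01101-, 1-0100, 1-1110, 110010, 1111-1, 11111-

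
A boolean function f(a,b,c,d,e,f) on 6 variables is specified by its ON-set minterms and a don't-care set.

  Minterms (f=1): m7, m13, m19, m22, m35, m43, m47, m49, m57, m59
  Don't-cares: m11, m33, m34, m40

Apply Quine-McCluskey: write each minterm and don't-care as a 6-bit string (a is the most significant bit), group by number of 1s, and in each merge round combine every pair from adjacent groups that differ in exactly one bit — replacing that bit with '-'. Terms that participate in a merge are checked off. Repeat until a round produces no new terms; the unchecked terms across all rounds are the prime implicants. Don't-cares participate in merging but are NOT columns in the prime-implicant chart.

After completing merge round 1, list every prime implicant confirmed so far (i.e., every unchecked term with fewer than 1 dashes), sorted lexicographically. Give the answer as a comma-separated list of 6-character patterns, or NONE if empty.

000111, 001101, 010011, 010110, 101000

Round 0: 000111 001011✓ 001101 010011 010110 100001✓ 100010✓ 100011✓ 101000 101011✓ 101111✓ 110001✓ 111001✓ 111011✓
Round 1: -01011 1-0001 1-1011 10-011 1000-1 10001- 101-11 11-001 1110-1
PIs = {-01011, 000111, 001101, 010011, 010110, 1-0001, 1-1011, 10-011, 1000-1, 10001-, 101-11, 101000, 11-001, 1110-1}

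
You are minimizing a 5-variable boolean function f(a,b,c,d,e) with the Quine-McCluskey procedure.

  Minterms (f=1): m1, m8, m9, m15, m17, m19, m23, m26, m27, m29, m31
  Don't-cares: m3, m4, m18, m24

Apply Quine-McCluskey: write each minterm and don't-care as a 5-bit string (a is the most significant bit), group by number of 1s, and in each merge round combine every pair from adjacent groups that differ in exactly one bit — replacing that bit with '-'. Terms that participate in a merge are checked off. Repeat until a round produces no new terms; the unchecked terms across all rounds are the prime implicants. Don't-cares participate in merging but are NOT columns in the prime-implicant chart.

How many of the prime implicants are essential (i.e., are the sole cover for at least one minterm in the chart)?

4

Round 0: 00001✓ 00011✓ 00100 01000✓ 01001✓ 01111✓ 10001✓ 10010✓ 10011✓ 10111✓ 11000✓ 11010✓ 11011✓ 11101✓ 11111✓
Round 1: -0001✓ -0011✓ -1000 -1111 0-001 000-1✓ 0100- 1-010✓ 1-011✓ 1-111✓ 10-11✓ 100-1✓ 1001-✓ 11-11✓ 110-0 1101-✓ 111-1
Round 2: -00-1 1--11 1-01-
PIs = {-00-1, -1000, -1111, 0-001, 00100, 0100-, 1--11, 1-01-, 110-0, 111-1}
Coverage chart:
  m1: -00-1,0-001
  m8: -1000,0100-
  m9: 0-001,0100-
  m15: -1111 ←essential
  m17: -00-1 ←essential
  m19: -00-1,1--11,1-01-
  m23: 1--11 ←essential
  m26: 1-01-,110-0
  m27: 1--11,1-01-
  m29: 111-1 ←essential
  m31: -1111,1--11,111-1
Essential: -00-1, -1111, 1--11, 111-1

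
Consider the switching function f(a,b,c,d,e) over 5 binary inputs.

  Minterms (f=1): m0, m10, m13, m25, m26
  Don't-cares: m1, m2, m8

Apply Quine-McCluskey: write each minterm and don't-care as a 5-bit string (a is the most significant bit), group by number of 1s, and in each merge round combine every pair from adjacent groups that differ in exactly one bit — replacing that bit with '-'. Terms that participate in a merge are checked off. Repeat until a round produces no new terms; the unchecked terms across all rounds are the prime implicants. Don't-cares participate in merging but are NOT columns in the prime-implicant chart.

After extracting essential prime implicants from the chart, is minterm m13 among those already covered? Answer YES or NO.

YES

[col 0] 00000*, 00001*, 00010*, 01000*, 01010*, 01101, 11001, 11010*
[col 1] -1010, 0-000*, 0-010*, 000-0*, 0000-, 010-0*
[col 2] 0-0-0
Prime implicants: -1010, 0-0-0, 0000-, 01101, 11001
PI chart (minterm → PIs covering it):
  0 | 0-0-0,0000-
  10 | -1010,0-0-0
  13 | 01101  (sole → essential)
  25 | 11001  (sole → essential)
  26 | -1010  (sole → essential)
Essential prime implicants: -1010, 01101, 11001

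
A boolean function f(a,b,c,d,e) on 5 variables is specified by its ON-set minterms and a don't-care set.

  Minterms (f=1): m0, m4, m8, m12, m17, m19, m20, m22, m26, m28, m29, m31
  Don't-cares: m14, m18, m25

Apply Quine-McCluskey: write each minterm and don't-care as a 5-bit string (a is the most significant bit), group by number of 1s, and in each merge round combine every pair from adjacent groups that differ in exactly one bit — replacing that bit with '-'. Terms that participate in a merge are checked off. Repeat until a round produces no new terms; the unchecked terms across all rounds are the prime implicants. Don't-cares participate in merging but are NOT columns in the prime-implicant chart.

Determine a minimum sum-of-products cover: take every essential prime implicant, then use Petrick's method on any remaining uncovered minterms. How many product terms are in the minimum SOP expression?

size-2^0 implicants → 00000(✓)  00100(✓)  01000(✓)  01100(✓)  01110(✓)  10001(✓)  10010(✓)  10011(✓)  10100(✓)  10110(✓)  11001(✓)  11010(✓)  11100(✓)  11101(✓)  11111(✓)
size-2^1 implicants → -0100(✓)  -1100(✓)  0-000(✓)  0-100(✓)  00-00(✓)  01-00(✓)  011-0  1-001  1-010  1-100(✓)  10-10  100-1  1001-  101-0  11-01  111-1  1110-
size-2^2 implicants → --100  0--00
Unchecked terms (primes): --100, 0--00, 011-0, 1-001, 1-010, 10-10, 100-1, 1001-, 101-0, 11-01, 111-1, 1110-
Minterm coverage:
  m0 ⊆ 0--00 [E]
  m4 ⊆ --100,0--00
  m8 ⊆ 0--00 [E]
  m12 ⊆ --100,0--00,011-0
  m17 ⊆ 1-001,100-1
  m19 ⊆ 100-1,1001-
  m20 ⊆ --100,101-0
  m22 ⊆ 10-10,101-0
  m26 ⊆ 1-010 [E]
  m28 ⊆ --100,1110-
  m29 ⊆ 11-01,111-1,1110-
  m31 ⊆ 111-1 [E]
E = {0--00, 1-010, 111-1}
Petrick residual → --100, 10-10, 100-1
Cover = cd'e' + a'd'e' + ac'de' + ab'de' + ab'c'e + abce  |cover|=6

6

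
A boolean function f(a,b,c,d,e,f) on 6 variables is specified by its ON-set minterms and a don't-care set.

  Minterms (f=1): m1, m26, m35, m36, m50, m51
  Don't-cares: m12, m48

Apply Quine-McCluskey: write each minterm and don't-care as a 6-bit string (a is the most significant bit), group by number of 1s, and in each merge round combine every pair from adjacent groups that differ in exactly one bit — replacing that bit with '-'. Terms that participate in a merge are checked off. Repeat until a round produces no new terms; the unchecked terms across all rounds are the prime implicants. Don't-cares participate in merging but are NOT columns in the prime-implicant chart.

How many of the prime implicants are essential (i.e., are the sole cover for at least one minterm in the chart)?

4

Round 0: 000001 001100 011010 100011✓ 100100 110000✓ 110010✓ 110011✓
Round 1: 1-0011 1100-0 11001-
PIs = {000001, 001100, 011010, 1-0011, 100100, 1100-0, 11001-}
Coverage chart:
  m1: 000001 ←essential
  m26: 011010 ←essential
  m35: 1-0011 ←essential
  m36: 100100 ←essential
  m50: 1100-0,11001-
  m51: 1-0011,11001-
Essential: 000001, 011010, 1-0011, 100100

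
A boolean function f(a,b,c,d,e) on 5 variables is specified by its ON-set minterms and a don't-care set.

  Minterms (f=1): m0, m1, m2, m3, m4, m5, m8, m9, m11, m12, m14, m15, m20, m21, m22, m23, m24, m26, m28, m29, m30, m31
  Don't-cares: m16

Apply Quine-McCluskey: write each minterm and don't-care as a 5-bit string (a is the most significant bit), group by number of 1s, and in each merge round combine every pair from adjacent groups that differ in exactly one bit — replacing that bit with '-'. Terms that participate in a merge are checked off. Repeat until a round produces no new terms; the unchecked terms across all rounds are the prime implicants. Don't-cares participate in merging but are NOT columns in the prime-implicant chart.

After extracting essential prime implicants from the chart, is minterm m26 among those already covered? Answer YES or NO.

Round 0: 00000✓ 00001✓ 00010✓ 00011✓ 00100✓ 00101✓ 01000✓ 01001✓ 01011✓ 01100✓ 01110✓ 01111✓ 10000✓ 10100✓ 10101✓ 10110✓ 10111✓ 11000✓ 11010✓ 11100✓ 11101✓ 11110✓ 11111✓
Round 1: -0000✓ -0100✓ -0101✓ -1000✓ -1100✓ -1110✓ -1111✓ 0-000✓ 0-001✓ 0-011✓ 0-100✓ 00-00✓ 00-01✓ 000-0✓ 000-1✓ 0000-✓ 0001-✓ 0010-✓ 01-00✓ 01-11 010-1✓ 0100-✓ 011-0✓ 0111-✓ 1-000✓ 1-100✓ 1-101✓ 1-110✓ 1-111✓ 10-00✓ 101-0✓ 101-1✓ 1010-✓ 1011-✓ 11-00✓ 11-10✓ 110-0✓ 111-0✓ 111-1✓ 1110-✓ 1111-✓
Round 2: --000✓ --100✓ -0-00✓ -010- -1-00✓ -11-0 -111- 0--00✓ 0-0-1 0-00- 00-0- 000-- 1--00✓ 1-1-0✓ 1-1-1✓ 1-10-✓ 1-11-✓ 101--✓ 11--0 111--✓
Round 3: ---00 1-1--
PIs = {---00, -010-, -11-0, -111-, 0-0-1, 0-00-, 00-0-, 000--, 01-11, 1-1--, 11--0}
Coverage chart:
  m0: ---00,0-00-,00-0-,000--
  m1: 0-0-1,0-00-,00-0-,000--
  m2: 000-- ←essential
  m3: 0-0-1,000--
  m4: ---00,-010-,00-0-
  m5: -010-,00-0-
  m8: ---00,0-00-
  m9: 0-0-1,0-00-
  m11: 0-0-1,01-11
  m12: ---00,-11-0
  m14: -11-0,-111-
  m15: -111-,01-11
  m20: ---00,-010-,1-1--
  m21: -010-,1-1--
  m22: 1-1-- ←essential
  m23: 1-1-- ←essential
  m24: ---00,11--0
  m26: 11--0 ←essential
  m28: ---00,-11-0,1-1--,11--0
  m29: 1-1-- ←essential
  m30: -11-0,-111-,1-1--,11--0
  m31: -111-,1-1--
Essential: 000--, 1-1--, 11--0

YES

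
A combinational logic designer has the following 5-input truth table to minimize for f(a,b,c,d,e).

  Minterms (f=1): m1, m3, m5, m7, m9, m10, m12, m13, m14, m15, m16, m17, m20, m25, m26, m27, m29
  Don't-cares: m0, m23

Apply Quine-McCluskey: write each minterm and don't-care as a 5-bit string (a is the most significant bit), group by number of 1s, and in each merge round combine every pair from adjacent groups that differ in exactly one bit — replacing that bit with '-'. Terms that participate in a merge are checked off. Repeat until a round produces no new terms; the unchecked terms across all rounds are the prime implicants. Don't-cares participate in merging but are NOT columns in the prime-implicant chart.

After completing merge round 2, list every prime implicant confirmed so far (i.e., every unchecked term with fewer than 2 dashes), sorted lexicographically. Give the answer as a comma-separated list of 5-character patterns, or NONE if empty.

-0111, -1010, 01-10, 10-00, 110-1, 1101-

Round 0: 00000✓ 00001✓ 00011✓ 00101✓ 00111✓ 01001✓ 01010✓ 01100✓ 01101✓ 01110✓ 01111✓ 10000✓ 10001✓ 10100✓ 10111✓ 11001✓ 11010✓ 11011✓ 11101✓
Round 1: -0000✓ -0001✓ -0111 -1001✓ -1010 -1101✓ 0-001✓ 0-101✓ 0-111✓ 00-01✓ 00-11✓ 000-1✓ 0000-✓ 001-1✓ 01-01✓ 01-10 011-0✓ 011-1✓ 0110-✓ 0111-✓ 1-001✓ 10-00 1000-✓ 11-01✓ 110-1 1101-
Round 2: --001 -000- -1-01 0--01 0-1-1 00--1 011--
PIs = {--001, -000-, -0111, -1-01, -1010, 0--01, 0-1-1, 00--1, 01-10, 011--, 10-00, 110-1, 1101-}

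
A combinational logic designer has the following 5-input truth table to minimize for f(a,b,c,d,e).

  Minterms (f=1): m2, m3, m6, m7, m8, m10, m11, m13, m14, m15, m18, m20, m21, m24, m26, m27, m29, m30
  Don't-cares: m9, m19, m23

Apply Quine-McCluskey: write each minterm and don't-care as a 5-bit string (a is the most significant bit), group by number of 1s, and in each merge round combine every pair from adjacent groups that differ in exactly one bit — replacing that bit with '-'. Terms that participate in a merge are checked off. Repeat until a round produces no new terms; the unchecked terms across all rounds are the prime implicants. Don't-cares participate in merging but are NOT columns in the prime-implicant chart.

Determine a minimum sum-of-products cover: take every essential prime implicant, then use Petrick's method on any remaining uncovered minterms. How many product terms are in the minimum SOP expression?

Round 0: 00010✓ 00011✓ 00110✓ 00111✓ 01000✓ 01001✓ 01010✓ 01011✓ 01101✓ 01110✓ 01111✓ 10010✓ 10011✓ 10100✓ 10101✓ 10111✓ 11000✓ 11010✓ 11011✓ 11101✓ 11110✓
Round 1: -0010✓ -0011✓ -0111✓ -1000✓ -1010✓ -1011✓ -1101 -1110✓ 0-010✓ 0-011✓ 0-110✓ 0-111✓ 00-10✓ 00-11✓ 0001-✓ 0011-✓ 01-01✓ 01-10✓ 01-11✓ 010-0✓ 010-1✓ 0100-✓ 0101-✓ 011-1✓ 0111-✓ 1-010✓ 1-011✓ 1-101 10-11✓ 1001-✓ 101-1 1010- 11-10✓ 110-0✓ 1101-✓
Round 2: --010✓ --011✓ -0-11 -001-✓ -1-10 -10-0 -101-✓ 0--10✓ 0--11✓ 0-01-✓ 0-11-✓ 00-1-✓ 01--1 01-1-✓ 010-- 1-01-✓
Round 3: --01- 0--1-
PIs = {--01-, -0-11, -1-10, -10-0, -1101, 0--1-, 01--1, 010--, 1-101, 101-1, 1010-}
Coverage chart:
  m2: --01-,0--1-
  m3: --01-,-0-11,0--1-
  m6: 0--1- ←essential
  m7: -0-11,0--1-
  m8: -10-0,010--
  m10: --01-,-1-10,-10-0,0--1-,010--
  m11: --01-,0--1-,01--1,010--
  m13: -1101,01--1
  m14: -1-10,0--1-
  m15: 0--1-,01--1
  m18: --01- ←essential
  m20: 1010- ←essential
  m21: 1-101,101-1,1010-
  m24: -10-0 ←essential
  m26: --01-,-1-10,-10-0
  m27: --01- ←essential
  m29: -1101,1-101
  m30: -1-10 ←essential
Essential: --01-, -1-10, -10-0, 0--1-, 1010-
Petrick residual → -1101
Min cover (6 terms): c'd + bde' + bc'e' + bcd'e + a'd + ab'cd'

6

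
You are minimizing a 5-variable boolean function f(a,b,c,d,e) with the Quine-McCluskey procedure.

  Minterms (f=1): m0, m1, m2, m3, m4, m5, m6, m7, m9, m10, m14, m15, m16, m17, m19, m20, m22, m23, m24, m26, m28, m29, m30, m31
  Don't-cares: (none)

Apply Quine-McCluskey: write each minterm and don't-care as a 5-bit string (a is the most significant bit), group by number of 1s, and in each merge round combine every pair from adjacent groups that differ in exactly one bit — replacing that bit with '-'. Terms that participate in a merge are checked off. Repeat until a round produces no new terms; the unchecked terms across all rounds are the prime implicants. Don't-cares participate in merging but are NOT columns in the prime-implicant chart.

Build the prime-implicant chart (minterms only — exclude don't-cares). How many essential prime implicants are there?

4

[col 0] 00000*, 00001*, 00010*, 00011*, 00100*, 00101*, 00110*, 00111*, 01001*, 01010*, 01110*, 01111*, 10000*, 10001*, 10011*, 10100*, 10110*, 10111*, 11000*, 11010*, 11100*, 11101*, 11110*, 11111*
[col 1] -0000*, -0001*, -0011*, -0100*, -0110*, -0111*, -1010*, -1110*, -1111*, 0-001, 0-010*, 0-110*, 0-111*, 00-00*, 00-01*, 00-10*, 00-11*, 000-0*, 000-1*, 0000-*, 0001-*, 001-0*, 001-1*, 0010-*, 0011-*, 01-10*, 0111-*, 1-000*, 1-100*, 1-110*, 1-111*, 10-00*, 10-11*, 100-1*, 1000-*, 101-0*, 1011-*, 11-00*, 11-10*, 110-0*, 111-0*, 111-1*, 1110-*, 1111-*
[col 2] --110*, --111*, -0-00, -0-11, -00-1, -000-, -01-0, -011-*, -1-10, -111-*, 0--10, 0-11-*, 00--0*, 00--1*, 00-0-*, 00-1-*, 000--*, 001--*, 1--00, 1-1-0, 1-11-*, 11--0, 111--
[col 3] --11-, 00---
Prime implicants: --11-, -0-00, -0-11, -00-1, -000-, -01-0, -1-10, 0--10, 0-001, 00---, 1--00, 1-1-0, 11--0, 111--
PI chart (minterm → PIs covering it):
  0 | -0-00,-000-,00---
  1 | -00-1,-000-,0-001,00---
  2 | 0--10,00---
  3 | -0-11,-00-1,00---
  4 | -0-00,-01-0,00---
  5 | 00---  (sole → essential)
  6 | --11-,-01-0,0--10,00---
  7 | --11-,-0-11,00---
  9 | 0-001  (sole → essential)
  10 | -1-10,0--10
  14 | --11-,-1-10,0--10
  15 | --11-  (sole → essential)
  16 | -0-00,-000-,1--00
  17 | -00-1,-000-
  19 | -0-11,-00-1
  20 | -0-00,-01-0,1--00,1-1-0
  22 | --11-,-01-0,1-1-0
  23 | --11-,-0-11
  24 | 1--00,11--0
  26 | -1-10,11--0
  28 | 1--00,1-1-0,11--0,111--
  29 | 111--  (sole → essential)
  30 | --11-,-1-10,1-1-0,11--0,111--
  31 | --11-,111--
Essential prime implicants: --11-, 0-001, 00---, 111--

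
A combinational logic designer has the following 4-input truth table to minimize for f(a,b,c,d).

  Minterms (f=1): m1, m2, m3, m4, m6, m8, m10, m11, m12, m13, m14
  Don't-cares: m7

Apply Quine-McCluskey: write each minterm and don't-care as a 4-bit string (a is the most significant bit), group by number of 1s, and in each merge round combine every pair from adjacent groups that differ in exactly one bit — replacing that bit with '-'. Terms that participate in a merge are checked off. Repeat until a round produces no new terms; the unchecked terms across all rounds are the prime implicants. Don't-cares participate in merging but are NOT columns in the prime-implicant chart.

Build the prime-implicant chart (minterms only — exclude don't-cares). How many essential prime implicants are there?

5

[col 0] 0001*, 0010*, 0011*, 0100*, 0110*, 0111*, 1000*, 1010*, 1011*, 1100*, 1101*, 1110*
[col 1] -010*, -011*, -100*, -110*, 0-10*, 0-11*, 00-1, 001-*, 01-0*, 011-*, 1-00*, 1-10*, 10-0*, 101-*, 11-0*, 110-
[col 2] --10, -01-, -1-0, 0-1-, 1--0
Prime implicants: --10, -01-, -1-0, 0-1-, 00-1, 1--0, 110-
PI chart (minterm → PIs covering it):
  1 | 00-1  (sole → essential)
  2 | --10,-01-,0-1-
  3 | -01-,0-1-,00-1
  4 | -1-0  (sole → essential)
  6 | --10,-1-0,0-1-
  8 | 1--0  (sole → essential)
  10 | --10,-01-,1--0
  11 | -01-  (sole → essential)
  12 | -1-0,1--0,110-
  13 | 110-  (sole → essential)
  14 | --10,-1-0,1--0
Essential prime implicants: -01-, -1-0, 00-1, 1--0, 110-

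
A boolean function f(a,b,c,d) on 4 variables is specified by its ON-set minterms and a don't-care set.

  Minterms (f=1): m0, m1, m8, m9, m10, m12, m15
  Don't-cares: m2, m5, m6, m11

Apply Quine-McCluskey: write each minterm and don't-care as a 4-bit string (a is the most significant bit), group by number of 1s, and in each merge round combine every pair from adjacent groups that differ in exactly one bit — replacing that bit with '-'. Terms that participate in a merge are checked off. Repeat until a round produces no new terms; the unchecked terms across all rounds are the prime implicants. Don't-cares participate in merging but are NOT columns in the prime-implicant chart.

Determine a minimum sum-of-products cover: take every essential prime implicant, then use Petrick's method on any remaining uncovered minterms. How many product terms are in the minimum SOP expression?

size-2^0 implicants → 0000(✓)  0001(✓)  0010(✓)  0101(✓)  0110(✓)  1000(✓)  1001(✓)  1010(✓)  1011(✓)  1100(✓)  1111(✓)
size-2^1 implicants → -000(✓)  -001(✓)  -010(✓)  0-01  0-10  00-0(✓)  000-(✓)  1-00  1-11  10-0(✓)  10-1(✓)  100-(✓)  101-(✓)
size-2^2 implicants → -0-0  -00-  10--
Unchecked terms (primes): -0-0, -00-, 0-01, 0-10, 1-00, 1-11, 10--
Minterm coverage:
  m0 ⊆ -0-0,-00-
  m1 ⊆ -00-,0-01
  m8 ⊆ -0-0,-00-,1-00,10--
  m9 ⊆ -00-,10--
  m10 ⊆ -0-0,10--
  m12 ⊆ 1-00 [E]
  m15 ⊆ 1-11 [E]
E = {1-00, 1-11}
Petrick residual → -0-0, -00-
Cover = b'd' + b'c' + ac'd' + acd  |cover|=4

4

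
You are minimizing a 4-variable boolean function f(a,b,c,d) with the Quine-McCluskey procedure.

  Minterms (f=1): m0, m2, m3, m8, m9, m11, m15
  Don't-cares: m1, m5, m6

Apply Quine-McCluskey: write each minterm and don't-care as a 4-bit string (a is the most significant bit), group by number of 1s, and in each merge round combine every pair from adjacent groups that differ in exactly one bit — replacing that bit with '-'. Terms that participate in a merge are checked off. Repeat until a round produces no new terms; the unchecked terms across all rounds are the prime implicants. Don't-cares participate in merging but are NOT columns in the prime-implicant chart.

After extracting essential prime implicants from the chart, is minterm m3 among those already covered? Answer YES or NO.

NO

size-2^0 implicants → 0000(✓)  0001(✓)  0010(✓)  0011(✓)  0101(✓)  0110(✓)  1000(✓)  1001(✓)  1011(✓)  1111(✓)
size-2^1 implicants → -000(✓)  -001(✓)  -011(✓)  0-01  0-10  00-0(✓)  00-1(✓)  000-(✓)  001-(✓)  1-11  10-1(✓)  100-(✓)
size-2^2 implicants → -0-1  -00-  00--
Unchecked terms (primes): -0-1, -00-, 0-01, 0-10, 00--, 1-11
Minterm coverage:
  m0 ⊆ -00-,00--
  m2 ⊆ 0-10,00--
  m3 ⊆ -0-1,00--
  m8 ⊆ -00- [E]
  m9 ⊆ -0-1,-00-
  m11 ⊆ -0-1,1-11
  m15 ⊆ 1-11 [E]
E = {-00-, 1-11}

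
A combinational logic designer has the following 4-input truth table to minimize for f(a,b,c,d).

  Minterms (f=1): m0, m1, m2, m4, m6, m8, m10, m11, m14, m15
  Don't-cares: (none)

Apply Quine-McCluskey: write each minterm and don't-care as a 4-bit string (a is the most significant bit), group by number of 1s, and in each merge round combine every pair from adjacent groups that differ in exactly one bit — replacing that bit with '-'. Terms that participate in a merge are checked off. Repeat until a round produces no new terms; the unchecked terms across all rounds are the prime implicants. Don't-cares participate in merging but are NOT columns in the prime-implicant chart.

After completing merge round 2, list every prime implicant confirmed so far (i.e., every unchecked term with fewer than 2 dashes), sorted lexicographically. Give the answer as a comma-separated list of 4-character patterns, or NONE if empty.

size-2^0 implicants → 0000(✓)  0001(✓)  0010(✓)  0100(✓)  0110(✓)  1000(✓)  1010(✓)  1011(✓)  1110(✓)  1111(✓)
size-2^1 implicants → -000(✓)  -010(✓)  -110(✓)  0-00(✓)  0-10(✓)  00-0(✓)  000-  01-0(✓)  1-10(✓)  1-11(✓)  10-0(✓)  101-(✓)  111-(✓)
size-2^2 implicants → --10  -0-0  0--0  1-1-
Unchecked terms (primes): --10, -0-0, 0--0, 000-, 1-1-

000-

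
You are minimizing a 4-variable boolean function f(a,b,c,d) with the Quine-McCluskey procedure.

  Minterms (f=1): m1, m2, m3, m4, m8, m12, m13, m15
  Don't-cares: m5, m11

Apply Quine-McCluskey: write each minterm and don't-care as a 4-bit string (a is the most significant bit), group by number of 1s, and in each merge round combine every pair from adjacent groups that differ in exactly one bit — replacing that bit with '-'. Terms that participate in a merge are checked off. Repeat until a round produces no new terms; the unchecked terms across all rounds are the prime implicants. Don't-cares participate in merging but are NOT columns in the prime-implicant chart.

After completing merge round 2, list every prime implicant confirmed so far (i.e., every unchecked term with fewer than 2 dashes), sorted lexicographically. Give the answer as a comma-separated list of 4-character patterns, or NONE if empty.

-011, 0-01, 00-1, 001-, 1-00, 1-11, 11-1

Round 0: 0001✓ 0010✓ 0011✓ 0100✓ 0101✓ 1000✓ 1011✓ 1100✓ 1101✓ 1111✓
Round 1: -011 -100✓ -101✓ 0-01 00-1 001- 010-✓ 1-00 1-11 11-1 110-✓
Round 2: -10-
PIs = {-011, -10-, 0-01, 00-1, 001-, 1-00, 1-11, 11-1}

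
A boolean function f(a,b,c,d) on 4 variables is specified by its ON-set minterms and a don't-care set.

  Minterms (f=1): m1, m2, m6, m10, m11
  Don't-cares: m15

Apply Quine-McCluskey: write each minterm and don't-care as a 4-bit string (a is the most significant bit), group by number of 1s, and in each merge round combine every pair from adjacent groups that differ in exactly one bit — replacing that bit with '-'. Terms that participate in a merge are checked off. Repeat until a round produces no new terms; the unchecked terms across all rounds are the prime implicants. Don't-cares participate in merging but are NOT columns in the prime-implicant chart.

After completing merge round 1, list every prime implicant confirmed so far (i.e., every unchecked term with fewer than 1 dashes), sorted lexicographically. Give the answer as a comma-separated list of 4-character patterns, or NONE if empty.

0001

Round 0: 0001 0010✓ 0110✓ 1010✓ 1011✓ 1111✓
Round 1: -010 0-10 1-11 101-
PIs = {-010, 0-10, 0001, 1-11, 101-}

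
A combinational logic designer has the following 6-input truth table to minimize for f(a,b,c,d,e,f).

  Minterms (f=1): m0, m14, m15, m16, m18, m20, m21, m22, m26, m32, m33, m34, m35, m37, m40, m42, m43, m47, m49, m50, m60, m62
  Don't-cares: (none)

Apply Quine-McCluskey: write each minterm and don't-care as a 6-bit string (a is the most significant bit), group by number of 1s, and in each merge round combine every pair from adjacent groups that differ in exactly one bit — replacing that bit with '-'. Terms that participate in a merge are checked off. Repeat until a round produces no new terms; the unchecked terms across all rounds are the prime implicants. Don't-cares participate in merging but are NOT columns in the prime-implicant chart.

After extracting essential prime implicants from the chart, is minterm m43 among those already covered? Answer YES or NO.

NO

Round 0: 000000✓ 001110✓ 001111✓ 010000✓ 010010✓ 010100✓ 010101✓ 010110✓ 011010✓ 100000✓ 100001✓ 100010✓ 100011✓ 100101✓ 101000✓ 101010✓ 101011✓ 101111✓ 110001✓ 110010✓ 111100✓ 111110✓
Round 1: -00000 -01111 -10010 0-0000 00111- 01-010 010-00✓ 010-10✓ 0100-0✓ 0101-0✓ 01010- 1-0001 1-0010 10-000✓ 10-010✓ 10-011✓ 100-01 1000-0✓ 1000-1✓ 10000-✓ 10001-✓ 101-11 1010-0✓ 10101-✓ 1111-0
Round 2: 010--0 10-0-0 10-01- 1000--
PIs = {-00000, -01111, -10010, 0-0000, 00111-, 01-010, 010--0, 01010-, 1-0001, 1-0010, 10-0-0, 10-01-, 100-01, 1000--, 101-11, 1111-0}
Coverage chart:
  m0: -00000,0-0000
  m14: 00111- ←essential
  m15: -01111,00111-
  m16: 0-0000,010--0
  m18: -10010,01-010,010--0
  m20: 010--0,01010-
  m21: 01010- ←essential
  m22: 010--0 ←essential
  m26: 01-010 ←essential
  m32: -00000,10-0-0,1000--
  m33: 1-0001,100-01,1000--
  m34: 1-0010,10-0-0,10-01-,1000--
  m35: 10-01-,1000--
  m37: 100-01 ←essential
  m40: 10-0-0 ←essential
  m42: 10-0-0,10-01-
  m43: 10-01-,101-11
  m47: -01111,101-11
  m49: 1-0001 ←essential
  m50: -10010,1-0010
  m60: 1111-0 ←essential
  m62: 1111-0 ←essential
Essential: 00111-, 01-010, 010--0, 01010-, 1-0001, 10-0-0, 100-01, 1111-0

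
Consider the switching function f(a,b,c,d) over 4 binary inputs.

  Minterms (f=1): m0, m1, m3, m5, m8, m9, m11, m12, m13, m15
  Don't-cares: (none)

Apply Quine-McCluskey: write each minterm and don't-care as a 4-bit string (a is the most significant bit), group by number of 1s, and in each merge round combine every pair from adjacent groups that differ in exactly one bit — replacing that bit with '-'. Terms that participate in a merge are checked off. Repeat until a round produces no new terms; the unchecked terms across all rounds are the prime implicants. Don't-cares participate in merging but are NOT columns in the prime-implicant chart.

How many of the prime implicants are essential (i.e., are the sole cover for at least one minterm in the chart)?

Round 0: 0000✓ 0001✓ 0011✓ 0101✓ 1000✓ 1001✓ 1011✓ 1100✓ 1101✓ 1111✓
Round 1: -000✓ -001✓ -011✓ -101✓ 0-01✓ 00-1✓ 000-✓ 1-00✓ 1-01✓ 1-11✓ 10-1✓ 100-✓ 11-1✓ 110-✓
Round 2: --01 -0-1 -00- 1--1 1-0-
PIs = {--01, -0-1, -00-, 1--1, 1-0-}
Coverage chart:
  m0: -00- ←essential
  m1: --01,-0-1,-00-
  m3: -0-1 ←essential
  m5: --01 ←essential
  m8: -00-,1-0-
  m9: --01,-0-1,-00-,1--1,1-0-
  m11: -0-1,1--1
  m12: 1-0- ←essential
  m13: --01,1--1,1-0-
  m15: 1--1 ←essential
Essential: --01, -0-1, -00-, 1--1, 1-0-

5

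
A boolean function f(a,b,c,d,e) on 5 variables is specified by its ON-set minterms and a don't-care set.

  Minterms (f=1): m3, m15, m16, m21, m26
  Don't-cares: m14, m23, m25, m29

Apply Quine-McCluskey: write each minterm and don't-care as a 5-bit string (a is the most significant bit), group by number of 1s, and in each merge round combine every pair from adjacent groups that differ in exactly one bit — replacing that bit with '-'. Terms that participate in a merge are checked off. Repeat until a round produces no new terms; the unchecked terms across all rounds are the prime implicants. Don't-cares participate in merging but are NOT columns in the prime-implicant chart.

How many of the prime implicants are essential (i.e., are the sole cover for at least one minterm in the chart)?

4

Round 0: 00011 01110✓ 01111✓ 10000 10101✓ 10111✓ 11001✓ 11010 11101✓
Round 1: 0111- 1-101 101-1 11-01
PIs = {00011, 0111-, 1-101, 10000, 101-1, 11-01, 11010}
Coverage chart:
  m3: 00011 ←essential
  m15: 0111- ←essential
  m16: 10000 ←essential
  m21: 1-101,101-1
  m26: 11010 ←essential
Essential: 00011, 0111-, 10000, 11010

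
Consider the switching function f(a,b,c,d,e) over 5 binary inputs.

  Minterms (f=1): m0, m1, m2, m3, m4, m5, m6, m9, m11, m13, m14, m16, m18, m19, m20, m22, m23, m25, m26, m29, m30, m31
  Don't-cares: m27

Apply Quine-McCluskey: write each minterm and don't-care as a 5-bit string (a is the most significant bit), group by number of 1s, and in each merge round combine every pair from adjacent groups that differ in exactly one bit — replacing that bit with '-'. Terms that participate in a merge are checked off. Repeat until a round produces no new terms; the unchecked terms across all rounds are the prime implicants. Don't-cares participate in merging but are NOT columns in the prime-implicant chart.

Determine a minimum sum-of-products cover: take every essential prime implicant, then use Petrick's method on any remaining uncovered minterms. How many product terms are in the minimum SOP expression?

6

Round 0: 00000✓ 00001✓ 00010✓ 00011✓ 00100✓ 00101✓ 00110✓ 01001✓ 01011✓ 01101✓ 01110✓ 10000✓ 10010✓ 10011✓ 10100✓ 10110✓ 10111✓ 11001✓ 11010✓ 11011✓ 11101✓ 11110✓ 11111✓
Round 1: -0000✓ -0010✓ -0011✓ -0100✓ -0110✓ -1001✓ -1011✓ -1101✓ -1110✓ 0-001✓ 0-011✓ 0-101✓ 0-110✓ 00-00✓ 00-01✓ 00-10✓ 000-0✓ 000-1✓ 0000-✓ 0001-✓ 001-0✓ 0010-✓ 01-01✓ 010-1✓ 1-010✓ 1-011✓ 1-110✓ 1-111✓ 10-00✓ 10-10✓ 10-11✓ 100-0✓ 1001-✓ 101-0✓ 1011-✓ 11-01✓ 11-10✓ 11-11✓ 110-1✓ 1101-✓ 111-1✓ 1111-✓
Round 2: --011 --110 -0-00✓ -0-10✓ -00-0✓ -001- -01-0✓ -1-01 -10-1 0--01 0-0-1 00--0✓ 00-0- 000-- 1--10✓ 1--11✓ 1-01-✓ 1-11-✓ 10--0✓ 10-1-✓ 11--1 11-1-✓
Round 3: -0--0 1--1-
PIs = {--011, --110, -0--0, -001-, -1-01, -10-1, 0--01, 0-0-1, 00-0-, 000--, 1--1-, 11--1}
Coverage chart:
  m0: -0--0,00-0-,000--
  m1: 0--01,0-0-1,00-0-,000--
  m2: -0--0,-001-,000--
  m3: --011,-001-,0-0-1,000--
  m4: -0--0,00-0-
  m5: 0--01,00-0-
  m6: --110,-0--0
  m9: -1-01,-10-1,0--01,0-0-1
  m11: --011,-10-1,0-0-1
  m13: -1-01,0--01
  m14: --110 ←essential
  m16: -0--0 ←essential
  m18: -0--0,-001-,1--1-
  m19: --011,-001-,1--1-
  m20: -0--0 ←essential
  m22: --110,-0--0,1--1-
  m23: 1--1- ←essential
  m25: -1-01,-10-1,11--1
  m26: 1--1- ←essential
  m29: -1-01,11--1
  m30: --110,1--1-
  m31: 1--1-,11--1
Essential: --110, -0--0, 1--1-
Petrick residual → --011, -1-01, 0--01
Min cover (6 terms): c'de + cde' + b'e' + bd'e + a'd'e + ad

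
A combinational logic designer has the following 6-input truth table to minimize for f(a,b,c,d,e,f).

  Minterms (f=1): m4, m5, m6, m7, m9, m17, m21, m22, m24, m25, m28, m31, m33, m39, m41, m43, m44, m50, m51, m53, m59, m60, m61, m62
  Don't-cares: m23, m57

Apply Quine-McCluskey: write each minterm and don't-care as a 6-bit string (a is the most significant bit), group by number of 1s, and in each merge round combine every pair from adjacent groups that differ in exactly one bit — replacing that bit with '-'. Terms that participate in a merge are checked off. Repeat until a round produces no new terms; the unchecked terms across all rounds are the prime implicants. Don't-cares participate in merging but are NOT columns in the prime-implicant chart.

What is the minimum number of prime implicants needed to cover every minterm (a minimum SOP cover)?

13

[col 0] 000100*, 000101*, 000110*, 000111*, 001001*, 010001*, 010101*, 010110*, 010111*, 011000*, 011001*, 011100*, 011111*, 100001*, 100111*, 101001*, 101011*, 101100*, 110010*, 110011*, 110101*, 111001*, 111011*, 111100*, 111101*, 111110*
[col 1] -00111, -01001*, -10101, -11001*, -11100, 0-0101*, 0-0110*, 0-0111*, 0-1001*, 0001-0*, 0001-1*, 00010-*, 00011-*, 01-001, 01-111, 010-01, 0101-1*, 01011-*, 011-00, 01100-, 1-1001*, 1-1011*, 1-1100, 10-001, 1010-1*, 11-011, 11-101, 11001-, 111-01, 1110-1*, 1111-0, 11110-
[col 2] --1001, 0-01-1, 0-011-, 0001--, 1-10-1
Prime implicants: --1001, -00111, -10101, -11100, 0-01-1, 0-011-, 0001--, 01-001, 01-111, 010-01, 011-00, 01100-, 1-10-1, 1-1100, 10-001, 11-011, 11-101, 11001-, 111-01, 1111-0, 11110-
PI chart (minterm → PIs covering it):
  4 | 0001--  (sole → essential)
  5 | 0-01-1,0001--
  6 | 0-011-,0001--
  7 | -00111,0-01-1,0-011-,0001--
  9 | --1001  (sole → essential)
  17 | 01-001,010-01
  21 | -10101,0-01-1,010-01
  22 | 0-011-  (sole → essential)
  24 | 011-00,01100-
  25 | --1001,01-001,01100-
  28 | -11100,011-00
  31 | 01-111  (sole → essential)
  33 | 10-001  (sole → essential)
  39 | -00111  (sole → essential)
  41 | --1001,1-10-1,10-001
  43 | 1-10-1  (sole → essential)
  44 | 1-1100  (sole → essential)
  50 | 11001-  (sole → essential)
  51 | 11-011,11001-
  53 | -10101,11-101
  59 | 1-10-1,11-011
  60 | -11100,1-1100,1111-0,11110-
  61 | 11-101,111-01,11110-
  62 | 1111-0  (sole → essential)
Essential prime implicants: --1001, -00111, 0-011-, 0001--, 01-111, 1-10-1, 1-1100, 10-001, 11001-, 1111-0
Petrick residual → 010-01, 011-00, 11-101
Minimum SOP uses 13 PIs: cd'e'f + b'c'def + a'c'de + a'b'c'd + a'bdef + a'bc'e'f + a'bce'f' + acd'f + acde'f' + ab'd'e'f + abde'f + abc'd'e + abcdf'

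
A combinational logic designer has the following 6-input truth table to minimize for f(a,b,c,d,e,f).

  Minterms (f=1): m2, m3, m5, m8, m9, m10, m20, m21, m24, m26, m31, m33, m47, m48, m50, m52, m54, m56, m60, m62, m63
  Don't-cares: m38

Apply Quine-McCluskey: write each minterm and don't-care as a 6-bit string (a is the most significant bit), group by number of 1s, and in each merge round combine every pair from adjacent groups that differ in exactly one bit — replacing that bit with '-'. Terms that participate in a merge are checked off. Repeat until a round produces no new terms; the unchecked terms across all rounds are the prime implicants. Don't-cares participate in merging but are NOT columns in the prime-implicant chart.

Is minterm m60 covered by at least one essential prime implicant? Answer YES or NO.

Round 0: 000010✓ 000011✓ 000101✓ 001000✓ 001001✓ 001010✓ 010100✓ 010101✓ 011000✓ 011010✓ 011111✓ 100001 100110✓ 101111✓ 110000✓ 110010✓ 110100✓ 110110✓ 111000✓ 111100✓ 111110✓ 111111✓
Round 1: -10100 -11000 -11111 0-0101 0-1000✓ 0-1010✓ 00-010 00001- 0010-0✓ 00100- 01010- 0110-0✓ 1-0110 1-1111 11-000✓ 11-100✓ 11-110✓ 110-00✓ 110-10✓ 1100-0✓ 1101-0✓ 111-00✓ 1111-0✓ 11111-
Round 2: 0-10-0 11--00 11-1-0 110--0
PIs = {-10100, -11000, -11111, 0-0101, 0-10-0, 00-010, 00001-, 00100-, 01010-, 1-0110, 1-1111, 100001, 11--00, 11-1-0, 110--0, 11111-}
Coverage chart:
  m2: 00-010,00001-
  m3: 00001- ←essential
  m5: 0-0101 ←essential
  m8: 0-10-0,00100-
  m9: 00100- ←essential
  m10: 0-10-0,00-010
  m20: -10100,01010-
  m21: 0-0101,01010-
  m24: -11000,0-10-0
  m26: 0-10-0 ←essential
  m31: -11111 ←essential
  m33: 100001 ←essential
  m47: 1-1111 ←essential
  m48: 11--00,110--0
  m50: 110--0 ←essential
  m52: -10100,11--00,11-1-0,110--0
  m54: 1-0110,11-1-0,110--0
  m56: -11000,11--00
  m60: 11--00,11-1-0
  m62: 11-1-0,11111-
  m63: -11111,1-1111,11111-
Essential: -11111, 0-0101, 0-10-0, 00001-, 00100-, 1-1111, 100001, 110--0

NO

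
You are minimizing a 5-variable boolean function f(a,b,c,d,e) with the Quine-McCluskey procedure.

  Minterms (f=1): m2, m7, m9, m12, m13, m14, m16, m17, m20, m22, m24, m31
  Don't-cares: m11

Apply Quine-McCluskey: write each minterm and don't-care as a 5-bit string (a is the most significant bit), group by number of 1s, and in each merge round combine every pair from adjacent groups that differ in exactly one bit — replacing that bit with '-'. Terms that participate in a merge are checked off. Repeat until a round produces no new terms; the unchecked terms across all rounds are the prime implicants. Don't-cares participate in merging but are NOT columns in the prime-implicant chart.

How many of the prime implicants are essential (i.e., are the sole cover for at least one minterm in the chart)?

Round 0: 00010 00111 01001✓ 01011✓ 01100✓ 01101✓ 01110✓ 10000✓ 10001✓ 10100✓ 10110✓ 11000✓ 11111
Round 1: 01-01 010-1 011-0 0110- 1-000 10-00 1000- 101-0
PIs = {00010, 00111, 01-01, 010-1, 011-0, 0110-, 1-000, 10-00, 1000-, 101-0, 11111}
Coverage chart:
  m2: 00010 ←essential
  m7: 00111 ←essential
  m9: 01-01,010-1
  m12: 011-0,0110-
  m13: 01-01,0110-
  m14: 011-0 ←essential
  m16: 1-000,10-00,1000-
  m17: 1000- ←essential
  m20: 10-00,101-0
  m22: 101-0 ←essential
  m24: 1-000 ←essential
  m31: 11111 ←essential
Essential: 00010, 00111, 011-0, 1-000, 1000-, 101-0, 11111

7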